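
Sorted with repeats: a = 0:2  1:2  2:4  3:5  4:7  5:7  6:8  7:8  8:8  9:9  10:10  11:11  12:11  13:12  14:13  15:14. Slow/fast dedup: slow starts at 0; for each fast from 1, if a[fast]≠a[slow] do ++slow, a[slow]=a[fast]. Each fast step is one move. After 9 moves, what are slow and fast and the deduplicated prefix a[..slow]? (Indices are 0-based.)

slow=5, fast=10, prefix=[2, 4, 5, 7, 8, 9]

(s=0,f=1) a[fast]=2=a[slow] dup → fast++
(s=0,f=2) a[fast]=4≠a[slow]=2 write a[1]=4 → slow++,fast++
(s=1,f=3) a[fast]=5≠a[slow]=4 write a[2]=5 → slow++,fast++
(s=2,f=4) a[fast]=7≠a[slow]=5 write a[3]=7 → slow++,fast++
(s=3,f=5) a[fast]=7=a[slow] dup → fast++
(s=3,f=6) a[fast]=8≠a[slow]=7 write a[4]=8 → slow++,fast++
(s=4,f=7) a[fast]=8=a[slow] dup → fast++
(s=4,f=8) a[fast]=8=a[slow] dup → fast++
(s=4,f=9) a[fast]=9≠a[slow]=8 write a[5]=9 → slow++,fast++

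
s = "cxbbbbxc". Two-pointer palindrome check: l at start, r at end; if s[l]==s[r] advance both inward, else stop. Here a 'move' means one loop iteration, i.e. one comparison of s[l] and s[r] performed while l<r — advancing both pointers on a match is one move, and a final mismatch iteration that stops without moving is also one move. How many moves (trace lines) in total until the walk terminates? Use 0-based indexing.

4 moves

[0,7] 'c'=='c' → l++,r--
[1,6] 'x'=='x' → l++,r--
[2,5] 'b'=='b' → l++,r--
[3,4] 'b'=='b' → l++,r--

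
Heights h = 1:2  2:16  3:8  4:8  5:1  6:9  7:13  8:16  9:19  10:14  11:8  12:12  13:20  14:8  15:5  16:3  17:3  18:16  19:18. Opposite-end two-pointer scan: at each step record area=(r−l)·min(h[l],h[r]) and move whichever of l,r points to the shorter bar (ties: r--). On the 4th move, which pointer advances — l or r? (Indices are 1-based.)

l

[1,19] min(2,18)*18=36 best=36 * → l++
[2,19] min(16,18)*17=272 best=272 * → l++
[3,19] min(8,18)*16=128 best=272 → l++
[4,19] min(8,18)*15=120 best=272 → l++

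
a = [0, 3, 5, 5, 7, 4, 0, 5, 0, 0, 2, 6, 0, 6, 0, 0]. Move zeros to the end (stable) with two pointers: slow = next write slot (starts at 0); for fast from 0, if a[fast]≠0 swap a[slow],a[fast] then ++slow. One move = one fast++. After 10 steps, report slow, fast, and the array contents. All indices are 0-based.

(s=0,f=0) a[fast]=0 → fast++
(s=0,f=1) a[fast]=3≠0 swap→a[0]=3 → slow++,fast++
(s=1,f=2) a[fast]=5≠0 swap→a[1]=5 → slow++,fast++
(s=2,f=3) a[fast]=5≠0 swap→a[2]=5 → slow++,fast++
(s=3,f=4) a[fast]=7≠0 swap→a[3]=7 → slow++,fast++
(s=4,f=5) a[fast]=4≠0 swap→a[4]=4 → slow++,fast++
(s=5,f=6) a[fast]=0 → fast++
(s=5,f=7) a[fast]=5≠0 swap→a[5]=5 → slow++,fast++
(s=6,f=8) a[fast]=0 → fast++
(s=6,f=9) a[fast]=0 → fast++

slow=6, fast=10, a=[3, 5, 5, 7, 4, 5, 0, 0, 0, 0, 2, 6, 0, 6, 0, 0]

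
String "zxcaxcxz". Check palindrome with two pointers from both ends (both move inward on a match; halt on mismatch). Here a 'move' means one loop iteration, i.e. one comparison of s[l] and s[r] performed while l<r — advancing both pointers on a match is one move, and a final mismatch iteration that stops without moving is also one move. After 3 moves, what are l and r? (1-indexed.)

l=4, r=5

l=1 r=8: 'z'=='z', l++,r--
l=2 r=7: 'x'=='x', l++,r--
l=3 r=6: 'c'=='c', l++,r--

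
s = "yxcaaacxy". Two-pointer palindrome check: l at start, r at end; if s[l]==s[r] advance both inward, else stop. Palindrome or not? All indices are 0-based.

palindrome

l=0 r=8: 'y'=='y', l++,r--
l=1 r=7: 'x'=='x', l++,r--
l=2 r=6: 'c'=='c', l++,r--
l=3 r=5: 'a'=='a', l++,r--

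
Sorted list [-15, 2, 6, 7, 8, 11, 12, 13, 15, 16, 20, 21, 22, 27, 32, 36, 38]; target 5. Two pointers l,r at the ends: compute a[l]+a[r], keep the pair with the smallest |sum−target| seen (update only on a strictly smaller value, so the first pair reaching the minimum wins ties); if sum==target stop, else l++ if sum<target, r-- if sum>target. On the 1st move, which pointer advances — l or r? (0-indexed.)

r

l=0 r=16: -15+38=23 d=18 *, r--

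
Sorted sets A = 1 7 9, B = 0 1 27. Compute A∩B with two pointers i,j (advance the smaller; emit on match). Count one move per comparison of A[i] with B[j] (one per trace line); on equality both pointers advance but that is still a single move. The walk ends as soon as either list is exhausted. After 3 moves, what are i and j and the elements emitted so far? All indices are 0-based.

i=0 j=0: 1>0, j++
i=0 j=1: 1==1 emit, i++,j++
i=1 j=2: 7<27, i++

i=2, j=2, emitted=[1]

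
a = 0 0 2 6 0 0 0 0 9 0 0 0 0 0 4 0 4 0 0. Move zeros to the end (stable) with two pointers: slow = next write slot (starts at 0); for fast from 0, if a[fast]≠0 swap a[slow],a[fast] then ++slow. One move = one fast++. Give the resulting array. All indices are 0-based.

[2, 6, 9, 4, 4, 0, 0, 0, 0, 0, 0, 0, 0, 0, 0, 0, 0, 0, 0]

slow=0 fast=0: a[fast]=0, fast++
slow=0 fast=1: a[fast]=0, fast++
slow=0 fast=2: a[fast]=2≠0 swap→a[0]=2, slow++,fast++
slow=1 fast=3: a[fast]=6≠0 swap→a[1]=6, slow++,fast++
slow=2 fast=4: a[fast]=0, fast++
slow=2 fast=5: a[fast]=0, fast++
slow=2 fast=6: a[fast]=0, fast++
slow=2 fast=7: a[fast]=0, fast++
slow=2 fast=8: a[fast]=9≠0 swap→a[2]=9, slow++,fast++
slow=3 fast=9: a[fast]=0, fast++
slow=3 fast=10: a[fast]=0, fast++
slow=3 fast=11: a[fast]=0, fast++
slow=3 fast=12: a[fast]=0, fast++
slow=3 fast=13: a[fast]=0, fast++
slow=3 fast=14: a[fast]=4≠0 swap→a[3]=4, slow++,fast++
slow=4 fast=15: a[fast]=0, fast++
slow=4 fast=16: a[fast]=4≠0 swap→a[4]=4, slow++,fast++
slow=5 fast=17: a[fast]=0, fast++
slow=5 fast=18: a[fast]=0, fast++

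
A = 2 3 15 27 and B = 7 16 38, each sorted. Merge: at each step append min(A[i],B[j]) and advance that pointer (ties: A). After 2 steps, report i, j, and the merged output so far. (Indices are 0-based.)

[i=0,j=0] A[i]=2<=B[j]=7 take 2 → i++
[i=1,j=0] A[i]=3<=B[j]=7 take 3 → i++

i=2, j=0, merged so far=[2, 3]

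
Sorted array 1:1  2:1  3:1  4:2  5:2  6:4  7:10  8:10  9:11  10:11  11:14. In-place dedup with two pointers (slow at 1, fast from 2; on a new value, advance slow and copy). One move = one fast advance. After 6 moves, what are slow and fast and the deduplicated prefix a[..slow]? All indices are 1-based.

slow=4, fast=8, prefix=[1, 2, 4, 10]

(s=1,f=2) a[fast]=1=a[slow] dup → fast++
(s=1,f=3) a[fast]=1=a[slow] dup → fast++
(s=1,f=4) a[fast]=2≠a[slow]=1 write a[2]=2 → slow++,fast++
(s=2,f=5) a[fast]=2=a[slow] dup → fast++
(s=2,f=6) a[fast]=4≠a[slow]=2 write a[3]=4 → slow++,fast++
(s=3,f=7) a[fast]=10≠a[slow]=4 write a[4]=10 → slow++,fast++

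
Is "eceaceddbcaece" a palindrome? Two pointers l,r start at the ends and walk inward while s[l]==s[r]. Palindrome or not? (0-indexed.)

l=0 r=13: 'e'=='e', l++,r--
l=1 r=12: 'c'=='c', l++,r--
l=2 r=11: 'e'=='e', l++,r--
l=3 r=10: 'a'=='a', l++,r--
l=4 r=9: 'c'=='c', l++,r--
l=5 r=8: 'e'!='b', stop

not a palindrome (mismatch at 5,8)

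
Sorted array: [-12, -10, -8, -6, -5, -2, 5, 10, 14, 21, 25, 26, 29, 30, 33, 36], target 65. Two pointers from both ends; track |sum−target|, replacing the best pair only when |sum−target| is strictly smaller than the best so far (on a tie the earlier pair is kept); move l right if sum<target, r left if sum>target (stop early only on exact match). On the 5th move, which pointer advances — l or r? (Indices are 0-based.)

l

[0,15] -12+36=24 d=41 * → l++
[1,15] -10+36=26 d=39 * → l++
[2,15] -8+36=28 d=37 * → l++
[3,15] -6+36=30 d=35 * → l++
[4,15] -5+36=31 d=34 * → l++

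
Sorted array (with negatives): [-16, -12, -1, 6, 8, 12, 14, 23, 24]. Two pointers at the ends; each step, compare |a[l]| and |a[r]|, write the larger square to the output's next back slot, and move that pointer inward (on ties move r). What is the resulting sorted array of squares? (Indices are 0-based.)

[1, 36, 64, 144, 144, 196, 256, 529, 576]

[0,8] |-16|<=|24| out[8]=576 → r--
[0,7] |-16|<=|23| out[7]=529 → r--
[0,6] |-16|>|14| out[6]=256 → l++
[1,6] |-12|<=|14| out[5]=196 → r--
[1,5] |-12|<=|12| out[4]=144 → r--
[1,4] |-12|>|8| out[3]=144 → l++
[2,4] |-1|<=|8| out[2]=64 → r--
[2,3] |-1|<=|6| out[1]=36 → r--
[2,2] |-1|<=|-1| out[0]=1 → r--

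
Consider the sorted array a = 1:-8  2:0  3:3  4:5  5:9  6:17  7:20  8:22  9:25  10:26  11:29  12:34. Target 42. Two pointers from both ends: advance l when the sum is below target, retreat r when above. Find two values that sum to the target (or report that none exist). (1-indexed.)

(17, 25)

[1,12] -8+34=26 <42 → l++
[2,12] 0+34=34 <42 → l++
[3,12] 3+34=37 <42 → l++
[4,12] 5+34=39 <42 → l++
[5,12] 9+34=43 >42 → r--
[5,11] 9+29=38 <42 → l++
[6,11] 17+29=46 >42 → r--
[6,10] 17+26=43 >42 → r--
[6,9] 17+25=42 → found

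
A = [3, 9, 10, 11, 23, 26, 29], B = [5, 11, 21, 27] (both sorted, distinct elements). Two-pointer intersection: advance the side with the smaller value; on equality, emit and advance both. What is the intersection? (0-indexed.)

i=0 j=0: 3<5, i++
i=1 j=0: 9>5, j++
i=1 j=1: 9<11, i++
i=2 j=1: 10<11, i++
i=3 j=1: 11==11 emit, i++,j++
i=4 j=2: 23>21, j++
i=4 j=3: 23<27, i++
i=5 j=3: 26<27, i++
i=6 j=3: 29>27, j++

intersection = [11]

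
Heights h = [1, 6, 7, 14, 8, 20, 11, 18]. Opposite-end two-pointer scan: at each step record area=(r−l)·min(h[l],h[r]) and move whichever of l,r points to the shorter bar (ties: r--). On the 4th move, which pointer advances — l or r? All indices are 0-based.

l

l=0 r=7: min(1,18)*7=7 best=7 *, l++
l=1 r=7: min(6,18)*6=36 best=36 *, l++
l=2 r=7: min(7,18)*5=35 best=36, l++
l=3 r=7: min(14,18)*4=56 best=56 *, l++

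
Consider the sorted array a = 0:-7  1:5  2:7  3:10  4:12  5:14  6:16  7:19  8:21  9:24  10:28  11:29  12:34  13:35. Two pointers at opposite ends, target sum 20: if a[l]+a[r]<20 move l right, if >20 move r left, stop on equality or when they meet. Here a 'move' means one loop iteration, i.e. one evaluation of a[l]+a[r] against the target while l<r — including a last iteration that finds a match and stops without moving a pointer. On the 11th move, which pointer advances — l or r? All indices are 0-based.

l=0 r=13: -7+35=28 >20, r--
l=0 r=12: -7+34=27 >20, r--
l=0 r=11: -7+29=22 >20, r--
l=0 r=10: -7+28=21 >20, r--
l=0 r=9: -7+24=17 <20, l++
l=1 r=9: 5+24=29 >20, r--
l=1 r=8: 5+21=26 >20, r--
l=1 r=7: 5+19=24 >20, r--
l=1 r=6: 5+16=21 >20, r--
l=1 r=5: 5+14=19 <20, l++
l=2 r=5: 7+14=21 >20, r--

r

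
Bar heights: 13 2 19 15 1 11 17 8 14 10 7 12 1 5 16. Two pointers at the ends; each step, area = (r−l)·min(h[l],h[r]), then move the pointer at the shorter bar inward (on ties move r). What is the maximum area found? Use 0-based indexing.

max area = 192

l=0 r=14: min(13,16)*14=182 best=182 *, l++
l=1 r=14: min(2,16)*13=26 best=182, l++
l=2 r=14: min(19,16)*12=192 best=192 *, r--
l=2 r=13: min(19,5)*11=55 best=192, r--
l=2 r=12: min(19,1)*10=10 best=192, r--
l=2 r=11: min(19,12)*9=108 best=192, r--
l=2 r=10: min(19,7)*8=56 best=192, r--
l=2 r=9: min(19,10)*7=70 best=192, r--
l=2 r=8: min(19,14)*6=84 best=192, r--
l=2 r=7: min(19,8)*5=40 best=192, r--
l=2 r=6: min(19,17)*4=68 best=192, r--
l=2 r=5: min(19,11)*3=33 best=192, r--
l=2 r=4: min(19,1)*2=2 best=192, r--
l=2 r=3: min(19,15)*1=15 best=192, r--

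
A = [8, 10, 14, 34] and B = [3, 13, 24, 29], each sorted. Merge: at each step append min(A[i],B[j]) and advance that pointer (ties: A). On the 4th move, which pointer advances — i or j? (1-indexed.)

i=1 j=1: A[i]=8>B[j]=3 take 3, j++
i=1 j=2: A[i]=8<=B[j]=13 take 8, i++
i=2 j=2: A[i]=10<=B[j]=13 take 10, i++
i=3 j=2: A[i]=14>B[j]=13 take 13, j++

j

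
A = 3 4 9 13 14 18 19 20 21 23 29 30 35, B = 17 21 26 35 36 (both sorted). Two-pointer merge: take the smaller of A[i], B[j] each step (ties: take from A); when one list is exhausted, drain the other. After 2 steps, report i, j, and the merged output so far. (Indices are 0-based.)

i=0 j=0: A[i]=3<=B[j]=17 take 3, i++
i=1 j=0: A[i]=4<=B[j]=17 take 4, i++

i=2, j=0, merged so far=[3, 4]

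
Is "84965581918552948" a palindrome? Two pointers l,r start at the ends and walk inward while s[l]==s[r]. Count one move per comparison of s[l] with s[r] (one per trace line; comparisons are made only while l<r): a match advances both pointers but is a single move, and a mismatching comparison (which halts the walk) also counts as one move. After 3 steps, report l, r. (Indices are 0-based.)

[0,16] '8'=='8' → l++,r--
[1,15] '4'=='4' → l++,r--
[2,14] '9'=='9' → l++,r--

l=3, r=13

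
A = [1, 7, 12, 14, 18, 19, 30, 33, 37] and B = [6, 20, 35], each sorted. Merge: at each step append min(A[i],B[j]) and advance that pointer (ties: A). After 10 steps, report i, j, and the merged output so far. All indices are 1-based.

i=9, j=3, merged so far=[1, 6, 7, 12, 14, 18, 19, 20, 30, 33]

[i=1,j=1] A[i]=1<=B[j]=6 take 1 → i++
[i=2,j=1] A[i]=7>B[j]=6 take 6 → j++
[i=2,j=2] A[i]=7<=B[j]=20 take 7 → i++
[i=3,j=2] A[i]=12<=B[j]=20 take 12 → i++
[i=4,j=2] A[i]=14<=B[j]=20 take 14 → i++
[i=5,j=2] A[i]=18<=B[j]=20 take 18 → i++
[i=6,j=2] A[i]=19<=B[j]=20 take 19 → i++
[i=7,j=2] A[i]=30>B[j]=20 take 20 → j++
[i=7,j=3] A[i]=30<=B[j]=35 take 30 → i++
[i=8,j=3] A[i]=33<=B[j]=35 take 33 → i++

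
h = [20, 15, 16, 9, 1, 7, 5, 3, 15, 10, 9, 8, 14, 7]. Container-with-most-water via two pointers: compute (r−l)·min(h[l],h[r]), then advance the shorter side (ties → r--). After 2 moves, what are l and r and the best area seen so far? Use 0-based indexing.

l=0 r=13: min(20,7)*13=91 best=91 *, r--
l=0 r=12: min(20,14)*12=168 best=168 *, r--

l=0, r=11, best area=168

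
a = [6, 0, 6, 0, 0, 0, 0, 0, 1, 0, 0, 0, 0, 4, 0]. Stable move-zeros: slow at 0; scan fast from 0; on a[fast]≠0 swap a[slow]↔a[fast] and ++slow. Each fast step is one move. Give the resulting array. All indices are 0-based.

[6, 6, 1, 4, 0, 0, 0, 0, 0, 0, 0, 0, 0, 0, 0]

slow=0 fast=0: a[fast]=6≠0 swap→a[0]=6, slow++,fast++
slow=1 fast=1: a[fast]=0, fast++
slow=1 fast=2: a[fast]=6≠0 swap→a[1]=6, slow++,fast++
slow=2 fast=3: a[fast]=0, fast++
slow=2 fast=4: a[fast]=0, fast++
slow=2 fast=5: a[fast]=0, fast++
slow=2 fast=6: a[fast]=0, fast++
slow=2 fast=7: a[fast]=0, fast++
slow=2 fast=8: a[fast]=1≠0 swap→a[2]=1, slow++,fast++
slow=3 fast=9: a[fast]=0, fast++
slow=3 fast=10: a[fast]=0, fast++
slow=3 fast=11: a[fast]=0, fast++
slow=3 fast=12: a[fast]=0, fast++
slow=3 fast=13: a[fast]=4≠0 swap→a[3]=4, slow++,fast++
slow=4 fast=14: a[fast]=0, fast++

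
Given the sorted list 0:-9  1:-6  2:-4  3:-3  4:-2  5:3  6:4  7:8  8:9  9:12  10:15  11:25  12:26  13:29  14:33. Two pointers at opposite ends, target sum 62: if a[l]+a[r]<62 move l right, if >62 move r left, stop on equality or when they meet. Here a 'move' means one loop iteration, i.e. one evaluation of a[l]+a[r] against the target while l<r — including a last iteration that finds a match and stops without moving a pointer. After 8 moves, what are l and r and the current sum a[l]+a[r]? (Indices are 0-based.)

l=8, r=14, sum=42

l=0 r=14: -9+33=24 <62, l++
l=1 r=14: -6+33=27 <62, l++
l=2 r=14: -4+33=29 <62, l++
l=3 r=14: -3+33=30 <62, l++
l=4 r=14: -2+33=31 <62, l++
l=5 r=14: 3+33=36 <62, l++
l=6 r=14: 4+33=37 <62, l++
l=7 r=14: 8+33=41 <62, l++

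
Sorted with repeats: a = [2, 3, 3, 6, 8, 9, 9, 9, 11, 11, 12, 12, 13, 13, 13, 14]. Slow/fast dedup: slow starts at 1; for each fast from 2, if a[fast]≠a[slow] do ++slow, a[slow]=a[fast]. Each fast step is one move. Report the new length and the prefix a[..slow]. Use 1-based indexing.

slow=1 fast=2: a[fast]=3≠a[slow]=2 write a[2]=3, slow++,fast++
slow=2 fast=3: a[fast]=3=a[slow] dup, fast++
slow=2 fast=4: a[fast]=6≠a[slow]=3 write a[3]=6, slow++,fast++
slow=3 fast=5: a[fast]=8≠a[slow]=6 write a[4]=8, slow++,fast++
slow=4 fast=6: a[fast]=9≠a[slow]=8 write a[5]=9, slow++,fast++
slow=5 fast=7: a[fast]=9=a[slow] dup, fast++
slow=5 fast=8: a[fast]=9=a[slow] dup, fast++
slow=5 fast=9: a[fast]=11≠a[slow]=9 write a[6]=11, slow++,fast++
slow=6 fast=10: a[fast]=11=a[slow] dup, fast++
slow=6 fast=11: a[fast]=12≠a[slow]=11 write a[7]=12, slow++,fast++
slow=7 fast=12: a[fast]=12=a[slow] dup, fast++
slow=7 fast=13: a[fast]=13≠a[slow]=12 write a[8]=13, slow++,fast++
slow=8 fast=14: a[fast]=13=a[slow] dup, fast++
slow=8 fast=15: a[fast]=13=a[slow] dup, fast++
slow=8 fast=16: a[fast]=14≠a[slow]=13 write a[9]=14, slow++,fast++

length 9; prefix = [2, 3, 6, 8, 9, 11, 12, 13, 14]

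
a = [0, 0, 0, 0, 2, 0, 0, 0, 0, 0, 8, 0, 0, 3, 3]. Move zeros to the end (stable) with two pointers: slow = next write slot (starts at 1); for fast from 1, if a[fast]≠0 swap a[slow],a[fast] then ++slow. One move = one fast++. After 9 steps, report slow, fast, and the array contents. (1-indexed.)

slow=2, fast=10, a=[2, 0, 0, 0, 0, 0, 0, 0, 0, 0, 8, 0, 0, 3, 3]

(s=1,f=1) a[fast]=0 → fast++
(s=1,f=2) a[fast]=0 → fast++
(s=1,f=3) a[fast]=0 → fast++
(s=1,f=4) a[fast]=0 → fast++
(s=1,f=5) a[fast]=2≠0 swap→a[1]=2 → slow++,fast++
(s=2,f=6) a[fast]=0 → fast++
(s=2,f=7) a[fast]=0 → fast++
(s=2,f=8) a[fast]=0 → fast++
(s=2,f=9) a[fast]=0 → fast++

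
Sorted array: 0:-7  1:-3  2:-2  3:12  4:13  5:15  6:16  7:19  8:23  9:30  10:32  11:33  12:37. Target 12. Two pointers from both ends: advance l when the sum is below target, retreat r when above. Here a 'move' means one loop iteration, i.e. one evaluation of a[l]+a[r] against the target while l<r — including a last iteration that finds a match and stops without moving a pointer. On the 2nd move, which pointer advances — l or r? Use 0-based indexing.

r

[0,12] -7+37=30 >12 → r--
[0,11] -7+33=26 >12 → r--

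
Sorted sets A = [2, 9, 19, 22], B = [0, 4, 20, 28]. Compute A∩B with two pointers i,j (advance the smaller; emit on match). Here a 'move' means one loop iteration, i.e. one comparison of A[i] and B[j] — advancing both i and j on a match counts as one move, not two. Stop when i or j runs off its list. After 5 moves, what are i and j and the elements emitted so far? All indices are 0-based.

i=3, j=2, emitted=[]

[i=0,j=0] 2>0 → j++
[i=0,j=1] 2<4 → i++
[i=1,j=1] 9>4 → j++
[i=1,j=2] 9<20 → i++
[i=2,j=2] 19<20 → i++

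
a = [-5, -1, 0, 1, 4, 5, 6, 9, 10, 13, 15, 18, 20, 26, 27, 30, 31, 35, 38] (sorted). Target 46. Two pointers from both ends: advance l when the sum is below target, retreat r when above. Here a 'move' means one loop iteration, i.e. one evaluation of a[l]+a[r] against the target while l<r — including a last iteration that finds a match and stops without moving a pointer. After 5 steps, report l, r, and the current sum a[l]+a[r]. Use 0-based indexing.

l=0 r=18: -5+38=33 <46, l++
l=1 r=18: -1+38=37 <46, l++
l=2 r=18: 0+38=38 <46, l++
l=3 r=18: 1+38=39 <46, l++
l=4 r=18: 4+38=42 <46, l++

l=5, r=18, sum=43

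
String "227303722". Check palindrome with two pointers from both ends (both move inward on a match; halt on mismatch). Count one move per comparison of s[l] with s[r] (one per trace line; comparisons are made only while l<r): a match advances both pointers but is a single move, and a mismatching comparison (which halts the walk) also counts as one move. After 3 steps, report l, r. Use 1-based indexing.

l=1 r=9: '2'=='2', l++,r--
l=2 r=8: '2'=='2', l++,r--
l=3 r=7: '7'=='7', l++,r--

l=4, r=6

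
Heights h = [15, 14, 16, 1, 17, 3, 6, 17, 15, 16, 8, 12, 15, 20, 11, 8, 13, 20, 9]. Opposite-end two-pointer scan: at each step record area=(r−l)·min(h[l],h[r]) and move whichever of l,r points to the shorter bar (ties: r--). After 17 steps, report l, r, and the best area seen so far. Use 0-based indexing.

[0,18] min(15,9)*18=162 best=162 * → r--
[0,17] min(15,20)*17=255 best=255 * → l++
[1,17] min(14,20)*16=224 best=255 → l++
[2,17] min(16,20)*15=240 best=255 → l++
[3,17] min(1,20)*14=14 best=255 → l++
[4,17] min(17,20)*13=221 best=255 → l++
[5,17] min(3,20)*12=36 best=255 → l++
[6,17] min(6,20)*11=66 best=255 → l++
[7,17] min(17,20)*10=170 best=255 → l++
[8,17] min(15,20)*9=135 best=255 → l++
[9,17] min(16,20)*8=128 best=255 → l++
[10,17] min(8,20)*7=56 best=255 → l++
[11,17] min(12,20)*6=72 best=255 → l++
[12,17] min(15,20)*5=75 best=255 → l++
[13,17] min(20,20)*4=80 best=255 → r--
[13,16] min(20,13)*3=39 best=255 → r--
[13,15] min(20,8)*2=16 best=255 → r--

l=13, r=14, best area=255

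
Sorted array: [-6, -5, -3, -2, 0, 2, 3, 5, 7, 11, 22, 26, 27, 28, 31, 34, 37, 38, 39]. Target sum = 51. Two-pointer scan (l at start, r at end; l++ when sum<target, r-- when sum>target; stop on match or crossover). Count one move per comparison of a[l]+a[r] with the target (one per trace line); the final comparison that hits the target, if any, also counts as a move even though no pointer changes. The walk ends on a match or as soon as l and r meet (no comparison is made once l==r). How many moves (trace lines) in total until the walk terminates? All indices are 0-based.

18 moves

l=0 r=18: -6+39=33 <51, l++
l=1 r=18: -5+39=34 <51, l++
l=2 r=18: -3+39=36 <51, l++
l=3 r=18: -2+39=37 <51, l++
l=4 r=18: 0+39=39 <51, l++
l=5 r=18: 2+39=41 <51, l++
l=6 r=18: 3+39=42 <51, l++
l=7 r=18: 5+39=44 <51, l++
l=8 r=18: 7+39=46 <51, l++
l=9 r=18: 11+39=50 <51, l++
l=10 r=18: 22+39=61 >51, r--
l=10 r=17: 22+38=60 >51, r--
l=10 r=16: 22+37=59 >51, r--
l=10 r=15: 22+34=56 >51, r--
l=10 r=14: 22+31=53 >51, r--
l=10 r=13: 22+28=50 <51, l++
l=11 r=13: 26+28=54 >51, r--
l=11 r=12: 26+27=53 >51, r--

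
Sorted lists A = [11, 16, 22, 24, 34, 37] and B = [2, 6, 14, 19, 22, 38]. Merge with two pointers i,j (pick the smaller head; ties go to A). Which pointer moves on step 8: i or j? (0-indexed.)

j

[i=0,j=0] A[i]=11>B[j]=2 take 2 → j++
[i=0,j=1] A[i]=11>B[j]=6 take 6 → j++
[i=0,j=2] A[i]=11<=B[j]=14 take 11 → i++
[i=1,j=2] A[i]=16>B[j]=14 take 14 → j++
[i=1,j=3] A[i]=16<=B[j]=19 take 16 → i++
[i=2,j=3] A[i]=22>B[j]=19 take 19 → j++
[i=2,j=4] A[i]=22<=B[j]=22 take 22 → i++
[i=3,j=4] A[i]=24>B[j]=22 take 22 → j++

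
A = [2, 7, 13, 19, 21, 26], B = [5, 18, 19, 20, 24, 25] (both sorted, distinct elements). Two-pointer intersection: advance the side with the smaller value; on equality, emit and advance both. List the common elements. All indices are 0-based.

[i=0,j=0] 2<5 → i++
[i=1,j=0] 7>5 → j++
[i=1,j=1] 7<18 → i++
[i=2,j=1] 13<18 → i++
[i=3,j=1] 19>18 → j++
[i=3,j=2] 19==19 emit → i++,j++
[i=4,j=3] 21>20 → j++
[i=4,j=4] 21<24 → i++
[i=5,j=4] 26>24 → j++
[i=5,j=5] 26>25 → j++

intersection = [19]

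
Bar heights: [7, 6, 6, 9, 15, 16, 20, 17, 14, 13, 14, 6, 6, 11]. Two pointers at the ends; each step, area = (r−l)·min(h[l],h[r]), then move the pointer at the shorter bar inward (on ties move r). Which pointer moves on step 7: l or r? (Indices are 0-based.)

[0,13] min(7,11)*13=91 best=91 * → l++
[1,13] min(6,11)*12=72 best=91 → l++
[2,13] min(6,11)*11=66 best=91 → l++
[3,13] min(9,11)*10=90 best=91 → l++
[4,13] min(15,11)*9=99 best=99 * → r--
[4,12] min(15,6)*8=48 best=99 → r--
[4,11] min(15,6)*7=42 best=99 → r--

r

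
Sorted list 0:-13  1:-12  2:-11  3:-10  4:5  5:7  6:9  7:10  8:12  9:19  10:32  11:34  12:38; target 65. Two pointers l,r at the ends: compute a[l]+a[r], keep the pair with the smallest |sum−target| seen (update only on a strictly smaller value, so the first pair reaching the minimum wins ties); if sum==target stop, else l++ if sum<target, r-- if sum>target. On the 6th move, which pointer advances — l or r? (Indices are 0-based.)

l=0 r=12: -13+38=25 d=40 *, l++
l=1 r=12: -12+38=26 d=39 *, l++
l=2 r=12: -11+38=27 d=38 *, l++
l=3 r=12: -10+38=28 d=37 *, l++
l=4 r=12: 5+38=43 d=22 *, l++
l=5 r=12: 7+38=45 d=20 *, l++

l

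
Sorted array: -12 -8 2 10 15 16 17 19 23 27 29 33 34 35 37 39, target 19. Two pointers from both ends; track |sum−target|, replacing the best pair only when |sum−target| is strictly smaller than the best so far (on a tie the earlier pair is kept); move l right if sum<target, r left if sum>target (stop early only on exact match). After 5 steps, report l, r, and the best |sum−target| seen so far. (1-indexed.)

l=1, r=11, best |Δ|=2

[1,16] -12+39=27 d=8 * → r--
[1,15] -12+37=25 d=6 * → r--
[1,14] -12+35=23 d=4 * → r--
[1,13] -12+34=22 d=3 * → r--
[1,12] -12+33=21 d=2 * → r--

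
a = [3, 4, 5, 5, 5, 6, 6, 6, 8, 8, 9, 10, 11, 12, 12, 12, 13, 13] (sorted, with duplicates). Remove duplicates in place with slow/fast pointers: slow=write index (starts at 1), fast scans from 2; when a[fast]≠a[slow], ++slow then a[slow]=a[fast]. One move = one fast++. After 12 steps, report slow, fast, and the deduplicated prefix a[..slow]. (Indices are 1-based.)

(s=1,f=2) a[fast]=4≠a[slow]=3 write a[2]=4 → slow++,fast++
(s=2,f=3) a[fast]=5≠a[slow]=4 write a[3]=5 → slow++,fast++
(s=3,f=4) a[fast]=5=a[slow] dup → fast++
(s=3,f=5) a[fast]=5=a[slow] dup → fast++
(s=3,f=6) a[fast]=6≠a[slow]=5 write a[4]=6 → slow++,fast++
(s=4,f=7) a[fast]=6=a[slow] dup → fast++
(s=4,f=8) a[fast]=6=a[slow] dup → fast++
(s=4,f=9) a[fast]=8≠a[slow]=6 write a[5]=8 → slow++,fast++
(s=5,f=10) a[fast]=8=a[slow] dup → fast++
(s=5,f=11) a[fast]=9≠a[slow]=8 write a[6]=9 → slow++,fast++
(s=6,f=12) a[fast]=10≠a[slow]=9 write a[7]=10 → slow++,fast++
(s=7,f=13) a[fast]=11≠a[slow]=10 write a[8]=11 → slow++,fast++

slow=8, fast=14, prefix=[3, 4, 5, 6, 8, 9, 10, 11]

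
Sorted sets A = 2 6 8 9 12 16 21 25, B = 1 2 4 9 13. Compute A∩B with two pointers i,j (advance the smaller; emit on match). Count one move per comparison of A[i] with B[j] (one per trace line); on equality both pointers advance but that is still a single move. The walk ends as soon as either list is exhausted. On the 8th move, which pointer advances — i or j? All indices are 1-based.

j

[i=1,j=1] 2>1 → j++
[i=1,j=2] 2==2 emit → i++,j++
[i=2,j=3] 6>4 → j++
[i=2,j=4] 6<9 → i++
[i=3,j=4] 8<9 → i++
[i=4,j=4] 9==9 emit → i++,j++
[i=5,j=5] 12<13 → i++
[i=6,j=5] 16>13 → j++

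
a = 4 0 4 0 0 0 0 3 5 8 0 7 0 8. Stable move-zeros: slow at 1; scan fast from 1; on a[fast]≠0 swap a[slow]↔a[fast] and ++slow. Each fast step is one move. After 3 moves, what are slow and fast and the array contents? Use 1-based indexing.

slow=1 fast=1: a[fast]=4≠0 swap→a[1]=4, slow++,fast++
slow=2 fast=2: a[fast]=0, fast++
slow=2 fast=3: a[fast]=4≠0 swap→a[2]=4, slow++,fast++

slow=3, fast=4, a=[4, 4, 0, 0, 0, 0, 0, 3, 5, 8, 0, 7, 0, 8]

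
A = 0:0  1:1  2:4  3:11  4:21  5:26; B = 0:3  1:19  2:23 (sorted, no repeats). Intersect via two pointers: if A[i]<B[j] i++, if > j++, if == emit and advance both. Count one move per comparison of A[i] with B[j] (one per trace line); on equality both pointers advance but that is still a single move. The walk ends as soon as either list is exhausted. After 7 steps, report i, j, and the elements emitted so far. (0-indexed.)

i=0 j=0: 0<3, i++
i=1 j=0: 1<3, i++
i=2 j=0: 4>3, j++
i=2 j=1: 4<19, i++
i=3 j=1: 11<19, i++
i=4 j=1: 21>19, j++
i=4 j=2: 21<23, i++

i=5, j=2, emitted=[]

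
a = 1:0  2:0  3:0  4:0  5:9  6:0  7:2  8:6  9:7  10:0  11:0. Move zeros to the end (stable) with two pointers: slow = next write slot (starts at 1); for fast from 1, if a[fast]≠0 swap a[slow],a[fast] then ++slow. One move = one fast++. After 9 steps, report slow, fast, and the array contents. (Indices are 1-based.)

slow=5, fast=10, a=[9, 2, 6, 7, 0, 0, 0, 0, 0, 0, 0]

(s=1,f=1) a[fast]=0 → fast++
(s=1,f=2) a[fast]=0 → fast++
(s=1,f=3) a[fast]=0 → fast++
(s=1,f=4) a[fast]=0 → fast++
(s=1,f=5) a[fast]=9≠0 swap→a[1]=9 → slow++,fast++
(s=2,f=6) a[fast]=0 → fast++
(s=2,f=7) a[fast]=2≠0 swap→a[2]=2 → slow++,fast++
(s=3,f=8) a[fast]=6≠0 swap→a[3]=6 → slow++,fast++
(s=4,f=9) a[fast]=7≠0 swap→a[4]=7 → slow++,fast++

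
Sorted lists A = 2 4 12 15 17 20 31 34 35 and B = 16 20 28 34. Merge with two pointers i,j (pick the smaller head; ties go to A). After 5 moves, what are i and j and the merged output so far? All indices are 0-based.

i=4, j=1, merged so far=[2, 4, 12, 15, 16]

[i=0,j=0] A[i]=2<=B[j]=16 take 2 → i++
[i=1,j=0] A[i]=4<=B[j]=16 take 4 → i++
[i=2,j=0] A[i]=12<=B[j]=16 take 12 → i++
[i=3,j=0] A[i]=15<=B[j]=16 take 15 → i++
[i=4,j=0] A[i]=17>B[j]=16 take 16 → j++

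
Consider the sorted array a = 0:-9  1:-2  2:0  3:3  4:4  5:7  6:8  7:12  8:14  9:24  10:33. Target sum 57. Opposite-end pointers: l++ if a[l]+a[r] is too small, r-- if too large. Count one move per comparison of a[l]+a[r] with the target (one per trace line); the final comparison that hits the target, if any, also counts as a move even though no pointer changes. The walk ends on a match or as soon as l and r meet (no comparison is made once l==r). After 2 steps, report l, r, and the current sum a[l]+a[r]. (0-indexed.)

l=0 r=10: -9+33=24 <57, l++
l=1 r=10: -2+33=31 <57, l++

l=2, r=10, sum=33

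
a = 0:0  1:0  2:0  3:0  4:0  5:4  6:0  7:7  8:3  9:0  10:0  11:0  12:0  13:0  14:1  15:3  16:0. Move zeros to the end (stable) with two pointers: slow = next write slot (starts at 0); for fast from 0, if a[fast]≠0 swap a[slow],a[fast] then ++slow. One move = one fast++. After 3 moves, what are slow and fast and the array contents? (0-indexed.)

slow=0, fast=3, a=[0, 0, 0, 0, 0, 4, 0, 7, 3, 0, 0, 0, 0, 0, 1, 3, 0]

slow=0 fast=0: a[fast]=0, fast++
slow=0 fast=1: a[fast]=0, fast++
slow=0 fast=2: a[fast]=0, fast++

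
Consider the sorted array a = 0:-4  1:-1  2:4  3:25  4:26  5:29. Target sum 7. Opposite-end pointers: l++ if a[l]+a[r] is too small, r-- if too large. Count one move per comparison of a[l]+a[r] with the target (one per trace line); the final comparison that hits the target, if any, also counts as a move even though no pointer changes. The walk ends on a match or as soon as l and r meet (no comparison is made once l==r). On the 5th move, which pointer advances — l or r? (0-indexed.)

l

l=0 r=5: -4+29=25 >7, r--
l=0 r=4: -4+26=22 >7, r--
l=0 r=3: -4+25=21 >7, r--
l=0 r=2: -4+4=0 <7, l++
l=1 r=2: -1+4=3 <7, l++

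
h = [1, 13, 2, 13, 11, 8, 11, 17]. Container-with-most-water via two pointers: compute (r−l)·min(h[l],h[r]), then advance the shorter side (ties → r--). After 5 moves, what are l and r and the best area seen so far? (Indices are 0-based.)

l=0 r=7: min(1,17)*7=7 best=7 *, l++
l=1 r=7: min(13,17)*6=78 best=78 *, l++
l=2 r=7: min(2,17)*5=10 best=78, l++
l=3 r=7: min(13,17)*4=52 best=78, l++
l=4 r=7: min(11,17)*3=33 best=78, l++

l=5, r=7, best area=78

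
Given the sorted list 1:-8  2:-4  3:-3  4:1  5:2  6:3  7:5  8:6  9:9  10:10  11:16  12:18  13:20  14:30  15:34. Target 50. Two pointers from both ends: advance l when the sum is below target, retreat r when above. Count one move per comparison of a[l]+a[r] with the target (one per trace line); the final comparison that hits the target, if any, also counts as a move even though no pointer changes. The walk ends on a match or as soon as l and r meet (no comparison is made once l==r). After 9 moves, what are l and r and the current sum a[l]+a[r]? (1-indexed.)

[1,15] -8+34=26 <50 → l++
[2,15] -4+34=30 <50 → l++
[3,15] -3+34=31 <50 → l++
[4,15] 1+34=35 <50 → l++
[5,15] 2+34=36 <50 → l++
[6,15] 3+34=37 <50 → l++
[7,15] 5+34=39 <50 → l++
[8,15] 6+34=40 <50 → l++
[9,15] 9+34=43 <50 → l++

l=10, r=15, sum=44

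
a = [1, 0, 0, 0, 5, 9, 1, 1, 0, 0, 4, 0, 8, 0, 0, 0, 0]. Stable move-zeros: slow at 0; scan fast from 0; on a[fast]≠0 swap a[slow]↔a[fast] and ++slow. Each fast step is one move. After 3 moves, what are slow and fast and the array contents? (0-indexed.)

(s=0,f=0) a[fast]=1≠0 swap→a[0]=1 → slow++,fast++
(s=1,f=1) a[fast]=0 → fast++
(s=1,f=2) a[fast]=0 → fast++

slow=1, fast=3, a=[1, 0, 0, 0, 5, 9, 1, 1, 0, 0, 4, 0, 8, 0, 0, 0, 0]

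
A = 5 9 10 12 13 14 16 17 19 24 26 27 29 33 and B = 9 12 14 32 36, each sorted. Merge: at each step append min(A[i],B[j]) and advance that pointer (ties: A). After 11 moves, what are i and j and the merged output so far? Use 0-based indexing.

[i=0,j=0] A[i]=5<=B[j]=9 take 5 → i++
[i=1,j=0] A[i]=9<=B[j]=9 take 9 → i++
[i=2,j=0] A[i]=10>B[j]=9 take 9 → j++
[i=2,j=1] A[i]=10<=B[j]=12 take 10 → i++
[i=3,j=1] A[i]=12<=B[j]=12 take 12 → i++
[i=4,j=1] A[i]=13>B[j]=12 take 12 → j++
[i=4,j=2] A[i]=13<=B[j]=14 take 13 → i++
[i=5,j=2] A[i]=14<=B[j]=14 take 14 → i++
[i=6,j=2] A[i]=16>B[j]=14 take 14 → j++
[i=6,j=3] A[i]=16<=B[j]=32 take 16 → i++
[i=7,j=3] A[i]=17<=B[j]=32 take 17 → i++

i=8, j=3, merged so far=[5, 9, 9, 10, 12, 12, 13, 14, 14, 16, 17]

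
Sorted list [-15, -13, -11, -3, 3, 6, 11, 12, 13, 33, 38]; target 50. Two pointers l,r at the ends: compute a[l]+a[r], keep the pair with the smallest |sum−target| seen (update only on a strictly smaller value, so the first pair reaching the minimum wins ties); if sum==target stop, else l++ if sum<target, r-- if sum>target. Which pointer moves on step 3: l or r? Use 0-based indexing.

l

l=0 r=10: -15+38=23 d=27 *, l++
l=1 r=10: -13+38=25 d=25 *, l++
l=2 r=10: -11+38=27 d=23 *, l++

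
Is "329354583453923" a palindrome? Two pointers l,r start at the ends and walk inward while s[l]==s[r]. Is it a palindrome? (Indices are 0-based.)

not a palindrome (mismatch at 6,8)

l=0 r=14: '3'=='3', l++,r--
l=1 r=13: '2'=='2', l++,r--
l=2 r=12: '9'=='9', l++,r--
l=3 r=11: '3'=='3', l++,r--
l=4 r=10: '5'=='5', l++,r--
l=5 r=9: '4'=='4', l++,r--
l=6 r=8: '5'!='3', stop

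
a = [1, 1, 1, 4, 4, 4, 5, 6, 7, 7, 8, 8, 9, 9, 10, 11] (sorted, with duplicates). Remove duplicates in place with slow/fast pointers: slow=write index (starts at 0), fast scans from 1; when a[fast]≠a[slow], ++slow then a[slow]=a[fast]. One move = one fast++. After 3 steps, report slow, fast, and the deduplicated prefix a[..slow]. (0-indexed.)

(s=0,f=1) a[fast]=1=a[slow] dup → fast++
(s=0,f=2) a[fast]=1=a[slow] dup → fast++
(s=0,f=3) a[fast]=4≠a[slow]=1 write a[1]=4 → slow++,fast++

slow=1, fast=4, prefix=[1, 4]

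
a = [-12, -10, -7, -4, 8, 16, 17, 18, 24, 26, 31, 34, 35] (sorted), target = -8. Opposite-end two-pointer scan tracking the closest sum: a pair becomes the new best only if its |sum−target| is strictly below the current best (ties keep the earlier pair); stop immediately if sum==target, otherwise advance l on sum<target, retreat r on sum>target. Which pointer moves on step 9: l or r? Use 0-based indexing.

l=0 r=12: -12+35=23 d=31 *, r--
l=0 r=11: -12+34=22 d=30 *, r--
l=0 r=10: -12+31=19 d=27 *, r--
l=0 r=9: -12+26=14 d=22 *, r--
l=0 r=8: -12+24=12 d=20 *, r--
l=0 r=7: -12+18=6 d=14 *, r--
l=0 r=6: -12+17=5 d=13 *, r--
l=0 r=5: -12+16=4 d=12 *, r--
l=0 r=4: -12+8=-4 d=4 *, r--

r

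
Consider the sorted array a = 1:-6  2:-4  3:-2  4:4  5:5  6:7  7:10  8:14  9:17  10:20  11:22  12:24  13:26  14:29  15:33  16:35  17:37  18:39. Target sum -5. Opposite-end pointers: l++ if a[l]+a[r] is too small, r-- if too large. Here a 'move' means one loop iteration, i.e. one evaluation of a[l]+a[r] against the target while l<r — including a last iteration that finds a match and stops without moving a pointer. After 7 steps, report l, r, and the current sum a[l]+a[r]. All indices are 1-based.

l=1, r=11, sum=16

l=1 r=18: -6+39=33 >-5, r--
l=1 r=17: -6+37=31 >-5, r--
l=1 r=16: -6+35=29 >-5, r--
l=1 r=15: -6+33=27 >-5, r--
l=1 r=14: -6+29=23 >-5, r--
l=1 r=13: -6+26=20 >-5, r--
l=1 r=12: -6+24=18 >-5, r--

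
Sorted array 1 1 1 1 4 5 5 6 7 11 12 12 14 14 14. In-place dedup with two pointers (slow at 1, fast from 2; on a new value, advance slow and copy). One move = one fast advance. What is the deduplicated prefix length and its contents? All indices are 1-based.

slow=1 fast=2: a[fast]=1=a[slow] dup, fast++
slow=1 fast=3: a[fast]=1=a[slow] dup, fast++
slow=1 fast=4: a[fast]=1=a[slow] dup, fast++
slow=1 fast=5: a[fast]=4≠a[slow]=1 write a[2]=4, slow++,fast++
slow=2 fast=6: a[fast]=5≠a[slow]=4 write a[3]=5, slow++,fast++
slow=3 fast=7: a[fast]=5=a[slow] dup, fast++
slow=3 fast=8: a[fast]=6≠a[slow]=5 write a[4]=6, slow++,fast++
slow=4 fast=9: a[fast]=7≠a[slow]=6 write a[5]=7, slow++,fast++
slow=5 fast=10: a[fast]=11≠a[slow]=7 write a[6]=11, slow++,fast++
slow=6 fast=11: a[fast]=12≠a[slow]=11 write a[7]=12, slow++,fast++
slow=7 fast=12: a[fast]=12=a[slow] dup, fast++
slow=7 fast=13: a[fast]=14≠a[slow]=12 write a[8]=14, slow++,fast++
slow=8 fast=14: a[fast]=14=a[slow] dup, fast++
slow=8 fast=15: a[fast]=14=a[slow] dup, fast++

length 8; prefix = [1, 4, 5, 6, 7, 11, 12, 14]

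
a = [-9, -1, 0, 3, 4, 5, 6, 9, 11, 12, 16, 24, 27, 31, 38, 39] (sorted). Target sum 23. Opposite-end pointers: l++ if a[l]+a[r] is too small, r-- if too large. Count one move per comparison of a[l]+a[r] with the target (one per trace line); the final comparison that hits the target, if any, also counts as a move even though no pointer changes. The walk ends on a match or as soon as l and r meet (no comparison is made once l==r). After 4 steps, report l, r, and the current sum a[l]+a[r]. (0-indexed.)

l=1, r=12, sum=26

[0,15] -9+39=30 >23 → r--
[0,14] -9+38=29 >23 → r--
[0,13] -9+31=22 <23 → l++
[1,13] -1+31=30 >23 → r--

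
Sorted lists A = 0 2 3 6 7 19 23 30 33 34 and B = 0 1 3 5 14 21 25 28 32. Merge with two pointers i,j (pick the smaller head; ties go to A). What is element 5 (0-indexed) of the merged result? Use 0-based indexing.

[i=0,j=0] A[i]=0<=B[j]=0 take 0 → i++
[i=1,j=0] A[i]=2>B[j]=0 take 0 → j++
[i=1,j=1] A[i]=2>B[j]=1 take 1 → j++
[i=1,j=2] A[i]=2<=B[j]=3 take 2 → i++
[i=2,j=2] A[i]=3<=B[j]=3 take 3 → i++
[i=3,j=2] A[i]=6>B[j]=3 take 3 → j++
[i=3,j=3] A[i]=6>B[j]=5 take 5 → j++
[i=3,j=4] A[i]=6<=B[j]=14 take 6 → i++
[i=4,j=4] A[i]=7<=B[j]=14 take 7 → i++
[i=5,j=4] A[i]=19>B[j]=14 take 14 → j++
[i=5,j=5] A[i]=19<=B[j]=21 take 19 → i++
[i=6,j=5] A[i]=23>B[j]=21 take 21 → j++
[i=6,j=6] A[i]=23<=B[j]=25 take 23 → i++
[i=7,j=6] A[i]=30>B[j]=25 take 25 → j++
[i=7,j=7] A[i]=30>B[j]=28 take 28 → j++
[i=7,j=8] A[i]=30<=B[j]=32 take 30 → i++
[i=8,j=8] A[i]=33>B[j]=32 take 32 → j++
[i=8,j=9] B done, take A[i]=33 → i++
[i=9,j=9] B done, take A[i]=34 → i++

merged[5] = 3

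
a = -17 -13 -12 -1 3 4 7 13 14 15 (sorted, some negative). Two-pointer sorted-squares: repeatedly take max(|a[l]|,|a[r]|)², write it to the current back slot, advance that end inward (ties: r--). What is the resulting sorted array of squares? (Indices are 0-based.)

[1, 9, 16, 49, 144, 169, 169, 196, 225, 289]

[0,9] |-17|>|15| out[9]=289 → l++
[1,9] |-13|<=|15| out[8]=225 → r--
[1,8] |-13|<=|14| out[7]=196 → r--
[1,7] |-13|<=|13| out[6]=169 → r--
[1,6] |-13|>|7| out[5]=169 → l++
[2,6] |-12|>|7| out[4]=144 → l++
[3,6] |-1|<=|7| out[3]=49 → r--
[3,5] |-1|<=|4| out[2]=16 → r--
[3,4] |-1|<=|3| out[1]=9 → r--
[3,3] |-1|<=|-1| out[0]=1 → r--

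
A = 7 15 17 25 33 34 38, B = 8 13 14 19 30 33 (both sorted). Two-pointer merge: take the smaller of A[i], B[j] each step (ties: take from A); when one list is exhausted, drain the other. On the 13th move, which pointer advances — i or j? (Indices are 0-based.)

i

[i=0,j=0] A[i]=7<=B[j]=8 take 7 → i++
[i=1,j=0] A[i]=15>B[j]=8 take 8 → j++
[i=1,j=1] A[i]=15>B[j]=13 take 13 → j++
[i=1,j=2] A[i]=15>B[j]=14 take 14 → j++
[i=1,j=3] A[i]=15<=B[j]=19 take 15 → i++
[i=2,j=3] A[i]=17<=B[j]=19 take 17 → i++
[i=3,j=3] A[i]=25>B[j]=19 take 19 → j++
[i=3,j=4] A[i]=25<=B[j]=30 take 25 → i++
[i=4,j=4] A[i]=33>B[j]=30 take 30 → j++
[i=4,j=5] A[i]=33<=B[j]=33 take 33 → i++
[i=5,j=5] A[i]=34>B[j]=33 take 33 → j++
[i=5,j=6] B done, take A[i]=34 → i++
[i=6,j=6] B done, take A[i]=38 → i++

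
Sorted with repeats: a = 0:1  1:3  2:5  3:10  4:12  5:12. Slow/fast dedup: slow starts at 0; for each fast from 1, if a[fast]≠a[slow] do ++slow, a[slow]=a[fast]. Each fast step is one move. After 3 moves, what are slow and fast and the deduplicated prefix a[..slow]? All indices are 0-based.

slow=0 fast=1: a[fast]=3≠a[slow]=1 write a[1]=3, slow++,fast++
slow=1 fast=2: a[fast]=5≠a[slow]=3 write a[2]=5, slow++,fast++
slow=2 fast=3: a[fast]=10≠a[slow]=5 write a[3]=10, slow++,fast++

slow=3, fast=4, prefix=[1, 3, 5, 10]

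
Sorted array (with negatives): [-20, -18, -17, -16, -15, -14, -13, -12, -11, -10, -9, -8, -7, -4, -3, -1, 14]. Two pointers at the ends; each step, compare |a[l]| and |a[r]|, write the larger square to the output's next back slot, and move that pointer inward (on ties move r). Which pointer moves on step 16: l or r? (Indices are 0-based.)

l

[0,16] |-20|>|14| out[16]=400 → l++
[1,16] |-18|>|14| out[15]=324 → l++
[2,16] |-17|>|14| out[14]=289 → l++
[3,16] |-16|>|14| out[13]=256 → l++
[4,16] |-15|>|14| out[12]=225 → l++
[5,16] |-14|<=|14| out[11]=196 → r--
[5,15] |-14|>|-1| out[10]=196 → l++
[6,15] |-13|>|-1| out[9]=169 → l++
[7,15] |-12|>|-1| out[8]=144 → l++
[8,15] |-11|>|-1| out[7]=121 → l++
[9,15] |-10|>|-1| out[6]=100 → l++
[10,15] |-9|>|-1| out[5]=81 → l++
[11,15] |-8|>|-1| out[4]=64 → l++
[12,15] |-7|>|-1| out[3]=49 → l++
[13,15] |-4|>|-1| out[2]=16 → l++
[14,15] |-3|>|-1| out[1]=9 → l++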